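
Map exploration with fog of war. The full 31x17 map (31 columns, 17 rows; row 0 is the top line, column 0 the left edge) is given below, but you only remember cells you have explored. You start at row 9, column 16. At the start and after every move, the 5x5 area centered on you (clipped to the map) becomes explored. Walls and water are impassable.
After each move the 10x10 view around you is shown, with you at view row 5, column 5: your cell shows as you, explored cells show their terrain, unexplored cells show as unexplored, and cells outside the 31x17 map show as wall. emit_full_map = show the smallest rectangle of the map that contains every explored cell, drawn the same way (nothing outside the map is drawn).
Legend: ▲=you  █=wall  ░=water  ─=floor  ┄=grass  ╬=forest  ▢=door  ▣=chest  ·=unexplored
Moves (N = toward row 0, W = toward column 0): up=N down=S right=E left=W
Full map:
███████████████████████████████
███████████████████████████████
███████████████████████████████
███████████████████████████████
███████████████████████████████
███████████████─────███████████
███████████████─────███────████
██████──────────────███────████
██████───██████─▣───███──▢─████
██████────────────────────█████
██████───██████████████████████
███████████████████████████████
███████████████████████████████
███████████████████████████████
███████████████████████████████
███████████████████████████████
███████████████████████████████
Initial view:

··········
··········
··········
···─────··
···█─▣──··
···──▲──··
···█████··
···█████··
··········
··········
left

··········
··········
··········
···──────·
···██─▣──·
···──▲───·
···██████·
···██████·
··········
··········

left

··········
··········
··········
···───────
···███─▣──
···──▲────
···███████
···███████
··········
··········

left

··········
··········
··········
···───────
···████─▣─
···──▲────
···███████
···███████
··········
··········

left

··········
··········
··········
···───────
···█████─▣
···──▲────
···███████
···███████
··········
··········

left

··········
··········
··········
···───────
···██████─
···──▲────
···███████
···███████
··········
··········

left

··········
··········
··········
···───────
···─██████
···──▲────
···─██████
···███████
··········
··········

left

··········
··········
··········
···───────
···──█████
···──▲────
···──█████
···███████
··········
··········

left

··········
··········
··········
···───────
···───████
···──▲────
···───████
···███████
··········
··········

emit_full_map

─────────────
───██████─▣──
──▲──────────
───██████████
█████████████

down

··········
··········
···───────
···───████
···───────
···──▲████
···███████
···█████··
··········
··········

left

··········
··········
····──────
···█───███
···█──────
···█─▲─███
···███████
···██████·
··········
··········

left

··········
··········
·····─────
···██───██
···██─────
···██▲──██
···███████
···███████
··········
··········

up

··········
··········
··········
···██─────
···██───██
···██▲────
···██───██
···███████
···███████
··········

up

··········
··········
··········
···█████··
···██─────
···██▲──██
···██─────
···██───██
···███████
···███████

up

··········
··········
··········
···█████··
···█████··
···██▲────
···██───██
···██─────
···██───██
···███████

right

··········
··········
··········
··██████··
··██████··
··██─▲────
··██───███
··██──────
··██───███
··████████

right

··········
··········
··········
·███████··
·███████··
·██──▲────
·██───████
·██───────
·██───████
·█████████

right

··········
··········
··········
████████··
████████··
██───▲────
██───█████
██────────
██───█████
██████████

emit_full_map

████████·······
████████·······
██───▲─────────
██───██████─▣──
██─────────────
██───██████████
███████████████
███████········

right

··········
··········
··········
████████··
████████··
█────▲────
█───██████
█─────────
█───██████
██████████

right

··········
··········
··········
████████··
████████··
─────▲────
───██████─
──────────
───███████
██████████

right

··········
··········
··········
████████··
████████··
─────▲────
──██████─▣
──────────
──████████
██████████

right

··········
··········
··········
███████─··
███████─··
─────▲────
─██████─▣─
──────────
─█████████
██████████

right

··········
··········
··········
██████──··
██████──··
─────▲────
██████─▣──
──────────
██████████
██████████

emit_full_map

███████████──··
███████████──··
██────────▲────
██───██████─▣──
██─────────────
██───██████████
███████████████
███████········


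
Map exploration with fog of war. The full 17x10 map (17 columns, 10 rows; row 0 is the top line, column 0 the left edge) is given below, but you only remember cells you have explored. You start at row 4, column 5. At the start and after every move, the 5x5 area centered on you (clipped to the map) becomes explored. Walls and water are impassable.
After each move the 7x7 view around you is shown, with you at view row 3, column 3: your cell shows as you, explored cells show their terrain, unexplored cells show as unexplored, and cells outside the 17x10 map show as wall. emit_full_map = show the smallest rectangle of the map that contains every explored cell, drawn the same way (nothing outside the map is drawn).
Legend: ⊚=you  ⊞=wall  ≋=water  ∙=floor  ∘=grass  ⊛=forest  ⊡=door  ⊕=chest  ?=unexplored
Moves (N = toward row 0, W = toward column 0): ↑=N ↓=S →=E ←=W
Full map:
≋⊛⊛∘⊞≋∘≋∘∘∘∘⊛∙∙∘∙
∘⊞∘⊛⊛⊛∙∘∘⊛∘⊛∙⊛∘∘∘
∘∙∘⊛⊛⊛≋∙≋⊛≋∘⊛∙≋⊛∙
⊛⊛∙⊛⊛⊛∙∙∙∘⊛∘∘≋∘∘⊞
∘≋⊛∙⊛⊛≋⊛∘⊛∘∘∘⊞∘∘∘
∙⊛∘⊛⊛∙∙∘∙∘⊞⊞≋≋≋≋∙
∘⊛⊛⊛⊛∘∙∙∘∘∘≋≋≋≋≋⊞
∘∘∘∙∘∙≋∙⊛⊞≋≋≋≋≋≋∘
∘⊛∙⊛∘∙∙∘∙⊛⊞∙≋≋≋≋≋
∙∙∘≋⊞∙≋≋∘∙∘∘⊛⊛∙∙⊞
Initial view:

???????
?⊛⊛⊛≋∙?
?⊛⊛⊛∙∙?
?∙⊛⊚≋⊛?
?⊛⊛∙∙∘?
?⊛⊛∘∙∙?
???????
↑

???????
?⊛⊛⊛∙∘?
?⊛⊛⊛≋∙?
?⊛⊛⊚∙∙?
?∙⊛⊛≋⊛?
?⊛⊛∙∙∘?
?⊛⊛∘∙∙?

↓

?⊛⊛⊛∙∘?
?⊛⊛⊛≋∙?
?⊛⊛⊛∙∙?
?∙⊛⊚≋⊛?
?⊛⊛∙∙∘?
?⊛⊛∘∙∙?
???????

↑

???????
?⊛⊛⊛∙∘?
?⊛⊛⊛≋∙?
?⊛⊛⊚∙∙?
?∙⊛⊛≋⊛?
?⊛⊛∙∙∘?
?⊛⊛∘∙∙?

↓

?⊛⊛⊛∙∘?
?⊛⊛⊛≋∙?
?⊛⊛⊛∙∙?
?∙⊛⊚≋⊛?
?⊛⊛∙∙∘?
?⊛⊛∘∙∙?
???????

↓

?⊛⊛⊛≋∙?
?⊛⊛⊛∙∙?
?∙⊛⊛≋⊛?
?⊛⊛⊚∙∘?
?⊛⊛∘∙∙?
?∙∘∙≋∙?
???????

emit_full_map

⊛⊛⊛∙∘
⊛⊛⊛≋∙
⊛⊛⊛∙∙
∙⊛⊛≋⊛
⊛⊛⊚∙∘
⊛⊛∘∙∙
∙∘∙≋∙

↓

?⊛⊛⊛∙∙?
?∙⊛⊛≋⊛?
?⊛⊛∙∙∘?
?⊛⊛⊚∙∙?
?∙∘∙≋∙?
?⊛∘∙∙∘?
???????

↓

?∙⊛⊛≋⊛?
?⊛⊛∙∙∘?
?⊛⊛∘∙∙?
?∙∘⊚≋∙?
?⊛∘∙∙∘?
?≋⊞∙≋≋?
⊞⊞⊞⊞⊞⊞⊞

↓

?⊛⊛∙∙∘?
?⊛⊛∘∙∙?
?∙∘∙≋∙?
?⊛∘⊚∙∘?
?≋⊞∙≋≋?
⊞⊞⊞⊞⊞⊞⊞
⊞⊞⊞⊞⊞⊞⊞

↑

?∙⊛⊛≋⊛?
?⊛⊛∙∙∘?
?⊛⊛∘∙∙?
?∙∘⊚≋∙?
?⊛∘∙∙∘?
?≋⊞∙≋≋?
⊞⊞⊞⊞⊞⊞⊞

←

??∙⊛⊛≋⊛
?∘⊛⊛∙∙∘
?⊛⊛⊛∘∙∙
?∘∙⊚∙≋∙
?∙⊛∘∙∙∘
?∘≋⊞∙≋≋
⊞⊞⊞⊞⊞⊞⊞

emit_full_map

?⊛⊛⊛∙∘
?⊛⊛⊛≋∙
?⊛⊛⊛∙∙
?∙⊛⊛≋⊛
∘⊛⊛∙∙∘
⊛⊛⊛∘∙∙
∘∙⊚∙≋∙
∙⊛∘∙∙∘
∘≋⊞∙≋≋

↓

?∘⊛⊛∙∙∘
?⊛⊛⊛∘∙∙
?∘∙∘∙≋∙
?∙⊛⊚∙∙∘
?∘≋⊞∙≋≋
⊞⊞⊞⊞⊞⊞⊞
⊞⊞⊞⊞⊞⊞⊞

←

??∘⊛⊛∙∙
?⊛⊛⊛⊛∘∙
?∘∘∙∘∙≋
?⊛∙⊚∘∙∙
?∙∘≋⊞∙≋
⊞⊞⊞⊞⊞⊞⊞
⊞⊞⊞⊞⊞⊞⊞

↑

???∙⊛⊛≋
?⊛∘⊛⊛∙∙
?⊛⊛⊛⊛∘∙
?∘∘⊚∘∙≋
?⊛∙⊛∘∙∙
?∙∘≋⊞∙≋
⊞⊞⊞⊞⊞⊞⊞

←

⊞???∙⊛⊛
⊞∙⊛∘⊛⊛∙
⊞∘⊛⊛⊛⊛∘
⊞∘∘⊚∙∘∙
⊞∘⊛∙⊛∘∙
⊞∙∙∘≋⊞∙
⊞⊞⊞⊞⊞⊞⊞

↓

⊞∙⊛∘⊛⊛∙
⊞∘⊛⊛⊛⊛∘
⊞∘∘∘∙∘∙
⊞∘⊛⊚⊛∘∙
⊞∙∙∘≋⊞∙
⊞⊞⊞⊞⊞⊞⊞
⊞⊞⊞⊞⊞⊞⊞

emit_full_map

???⊛⊛⊛∙∘
???⊛⊛⊛≋∙
???⊛⊛⊛∙∙
???∙⊛⊛≋⊛
∙⊛∘⊛⊛∙∙∘
∘⊛⊛⊛⊛∘∙∙
∘∘∘∙∘∙≋∙
∘⊛⊚⊛∘∙∙∘
∙∙∘≋⊞∙≋≋


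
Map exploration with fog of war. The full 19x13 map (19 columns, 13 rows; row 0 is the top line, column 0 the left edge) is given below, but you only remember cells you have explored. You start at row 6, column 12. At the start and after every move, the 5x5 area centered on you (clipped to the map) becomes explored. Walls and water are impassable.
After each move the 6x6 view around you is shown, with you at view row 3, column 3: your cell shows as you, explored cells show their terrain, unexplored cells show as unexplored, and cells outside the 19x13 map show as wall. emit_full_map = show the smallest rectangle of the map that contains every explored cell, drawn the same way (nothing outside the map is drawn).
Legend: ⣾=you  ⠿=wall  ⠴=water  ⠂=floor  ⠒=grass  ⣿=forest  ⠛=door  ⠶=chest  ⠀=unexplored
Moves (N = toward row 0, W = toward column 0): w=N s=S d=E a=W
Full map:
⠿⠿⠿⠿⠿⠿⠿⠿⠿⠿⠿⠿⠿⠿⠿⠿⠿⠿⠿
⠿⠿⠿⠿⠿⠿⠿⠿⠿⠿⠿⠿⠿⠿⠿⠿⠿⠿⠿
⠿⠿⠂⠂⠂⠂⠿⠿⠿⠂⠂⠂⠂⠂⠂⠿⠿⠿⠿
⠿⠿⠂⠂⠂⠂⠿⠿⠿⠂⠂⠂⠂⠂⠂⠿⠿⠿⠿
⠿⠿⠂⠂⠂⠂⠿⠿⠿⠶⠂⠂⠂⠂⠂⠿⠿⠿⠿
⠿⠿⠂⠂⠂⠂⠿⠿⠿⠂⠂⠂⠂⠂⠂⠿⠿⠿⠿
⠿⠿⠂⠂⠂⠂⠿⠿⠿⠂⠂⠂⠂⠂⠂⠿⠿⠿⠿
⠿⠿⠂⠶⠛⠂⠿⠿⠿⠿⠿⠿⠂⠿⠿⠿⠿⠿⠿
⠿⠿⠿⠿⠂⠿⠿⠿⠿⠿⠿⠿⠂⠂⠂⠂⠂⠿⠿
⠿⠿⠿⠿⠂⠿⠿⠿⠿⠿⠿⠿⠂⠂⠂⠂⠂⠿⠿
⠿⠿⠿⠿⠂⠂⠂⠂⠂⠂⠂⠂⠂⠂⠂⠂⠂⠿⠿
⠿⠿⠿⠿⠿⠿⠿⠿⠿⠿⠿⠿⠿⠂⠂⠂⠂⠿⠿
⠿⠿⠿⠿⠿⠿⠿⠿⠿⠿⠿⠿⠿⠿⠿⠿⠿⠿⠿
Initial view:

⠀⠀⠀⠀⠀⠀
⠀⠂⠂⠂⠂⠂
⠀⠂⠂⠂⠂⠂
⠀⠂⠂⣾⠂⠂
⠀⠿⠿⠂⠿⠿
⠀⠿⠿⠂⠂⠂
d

⠀⠀⠀⠀⠀⠀
⠂⠂⠂⠂⠂⠿
⠂⠂⠂⠂⠂⠿
⠂⠂⠂⣾⠂⠿
⠿⠿⠂⠿⠿⠿
⠿⠿⠂⠂⠂⠂

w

⠀⠀⠀⠀⠀⠀
⠀⠂⠂⠂⠂⠿
⠂⠂⠂⠂⠂⠿
⠂⠂⠂⣾⠂⠿
⠂⠂⠂⠂⠂⠿
⠿⠿⠂⠿⠿⠿

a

⠀⠀⠀⠀⠀⠀
⠀⠂⠂⠂⠂⠂
⠀⠂⠂⠂⠂⠂
⠀⠂⠂⣾⠂⠂
⠀⠂⠂⠂⠂⠂
⠀⠿⠿⠂⠿⠿

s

⠀⠂⠂⠂⠂⠂
⠀⠂⠂⠂⠂⠂
⠀⠂⠂⠂⠂⠂
⠀⠂⠂⣾⠂⠂
⠀⠿⠿⠂⠿⠿
⠀⠿⠿⠂⠂⠂

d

⠂⠂⠂⠂⠂⠿
⠂⠂⠂⠂⠂⠿
⠂⠂⠂⠂⠂⠿
⠂⠂⠂⣾⠂⠿
⠿⠿⠂⠿⠿⠿
⠿⠿⠂⠂⠂⠂

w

⠀⠀⠀⠀⠀⠀
⠂⠂⠂⠂⠂⠿
⠂⠂⠂⠂⠂⠿
⠂⠂⠂⣾⠂⠿
⠂⠂⠂⠂⠂⠿
⠿⠿⠂⠿⠿⠿

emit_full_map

⠂⠂⠂⠂⠂⠿
⠂⠂⠂⠂⠂⠿
⠂⠂⠂⣾⠂⠿
⠂⠂⠂⠂⠂⠿
⠿⠿⠂⠿⠿⠿
⠿⠿⠂⠂⠂⠂

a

⠀⠀⠀⠀⠀⠀
⠀⠂⠂⠂⠂⠂
⠀⠂⠂⠂⠂⠂
⠀⠂⠂⣾⠂⠂
⠀⠂⠂⠂⠂⠂
⠀⠿⠿⠂⠿⠿

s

⠀⠂⠂⠂⠂⠂
⠀⠂⠂⠂⠂⠂
⠀⠂⠂⠂⠂⠂
⠀⠂⠂⣾⠂⠂
⠀⠿⠿⠂⠿⠿
⠀⠿⠿⠂⠂⠂


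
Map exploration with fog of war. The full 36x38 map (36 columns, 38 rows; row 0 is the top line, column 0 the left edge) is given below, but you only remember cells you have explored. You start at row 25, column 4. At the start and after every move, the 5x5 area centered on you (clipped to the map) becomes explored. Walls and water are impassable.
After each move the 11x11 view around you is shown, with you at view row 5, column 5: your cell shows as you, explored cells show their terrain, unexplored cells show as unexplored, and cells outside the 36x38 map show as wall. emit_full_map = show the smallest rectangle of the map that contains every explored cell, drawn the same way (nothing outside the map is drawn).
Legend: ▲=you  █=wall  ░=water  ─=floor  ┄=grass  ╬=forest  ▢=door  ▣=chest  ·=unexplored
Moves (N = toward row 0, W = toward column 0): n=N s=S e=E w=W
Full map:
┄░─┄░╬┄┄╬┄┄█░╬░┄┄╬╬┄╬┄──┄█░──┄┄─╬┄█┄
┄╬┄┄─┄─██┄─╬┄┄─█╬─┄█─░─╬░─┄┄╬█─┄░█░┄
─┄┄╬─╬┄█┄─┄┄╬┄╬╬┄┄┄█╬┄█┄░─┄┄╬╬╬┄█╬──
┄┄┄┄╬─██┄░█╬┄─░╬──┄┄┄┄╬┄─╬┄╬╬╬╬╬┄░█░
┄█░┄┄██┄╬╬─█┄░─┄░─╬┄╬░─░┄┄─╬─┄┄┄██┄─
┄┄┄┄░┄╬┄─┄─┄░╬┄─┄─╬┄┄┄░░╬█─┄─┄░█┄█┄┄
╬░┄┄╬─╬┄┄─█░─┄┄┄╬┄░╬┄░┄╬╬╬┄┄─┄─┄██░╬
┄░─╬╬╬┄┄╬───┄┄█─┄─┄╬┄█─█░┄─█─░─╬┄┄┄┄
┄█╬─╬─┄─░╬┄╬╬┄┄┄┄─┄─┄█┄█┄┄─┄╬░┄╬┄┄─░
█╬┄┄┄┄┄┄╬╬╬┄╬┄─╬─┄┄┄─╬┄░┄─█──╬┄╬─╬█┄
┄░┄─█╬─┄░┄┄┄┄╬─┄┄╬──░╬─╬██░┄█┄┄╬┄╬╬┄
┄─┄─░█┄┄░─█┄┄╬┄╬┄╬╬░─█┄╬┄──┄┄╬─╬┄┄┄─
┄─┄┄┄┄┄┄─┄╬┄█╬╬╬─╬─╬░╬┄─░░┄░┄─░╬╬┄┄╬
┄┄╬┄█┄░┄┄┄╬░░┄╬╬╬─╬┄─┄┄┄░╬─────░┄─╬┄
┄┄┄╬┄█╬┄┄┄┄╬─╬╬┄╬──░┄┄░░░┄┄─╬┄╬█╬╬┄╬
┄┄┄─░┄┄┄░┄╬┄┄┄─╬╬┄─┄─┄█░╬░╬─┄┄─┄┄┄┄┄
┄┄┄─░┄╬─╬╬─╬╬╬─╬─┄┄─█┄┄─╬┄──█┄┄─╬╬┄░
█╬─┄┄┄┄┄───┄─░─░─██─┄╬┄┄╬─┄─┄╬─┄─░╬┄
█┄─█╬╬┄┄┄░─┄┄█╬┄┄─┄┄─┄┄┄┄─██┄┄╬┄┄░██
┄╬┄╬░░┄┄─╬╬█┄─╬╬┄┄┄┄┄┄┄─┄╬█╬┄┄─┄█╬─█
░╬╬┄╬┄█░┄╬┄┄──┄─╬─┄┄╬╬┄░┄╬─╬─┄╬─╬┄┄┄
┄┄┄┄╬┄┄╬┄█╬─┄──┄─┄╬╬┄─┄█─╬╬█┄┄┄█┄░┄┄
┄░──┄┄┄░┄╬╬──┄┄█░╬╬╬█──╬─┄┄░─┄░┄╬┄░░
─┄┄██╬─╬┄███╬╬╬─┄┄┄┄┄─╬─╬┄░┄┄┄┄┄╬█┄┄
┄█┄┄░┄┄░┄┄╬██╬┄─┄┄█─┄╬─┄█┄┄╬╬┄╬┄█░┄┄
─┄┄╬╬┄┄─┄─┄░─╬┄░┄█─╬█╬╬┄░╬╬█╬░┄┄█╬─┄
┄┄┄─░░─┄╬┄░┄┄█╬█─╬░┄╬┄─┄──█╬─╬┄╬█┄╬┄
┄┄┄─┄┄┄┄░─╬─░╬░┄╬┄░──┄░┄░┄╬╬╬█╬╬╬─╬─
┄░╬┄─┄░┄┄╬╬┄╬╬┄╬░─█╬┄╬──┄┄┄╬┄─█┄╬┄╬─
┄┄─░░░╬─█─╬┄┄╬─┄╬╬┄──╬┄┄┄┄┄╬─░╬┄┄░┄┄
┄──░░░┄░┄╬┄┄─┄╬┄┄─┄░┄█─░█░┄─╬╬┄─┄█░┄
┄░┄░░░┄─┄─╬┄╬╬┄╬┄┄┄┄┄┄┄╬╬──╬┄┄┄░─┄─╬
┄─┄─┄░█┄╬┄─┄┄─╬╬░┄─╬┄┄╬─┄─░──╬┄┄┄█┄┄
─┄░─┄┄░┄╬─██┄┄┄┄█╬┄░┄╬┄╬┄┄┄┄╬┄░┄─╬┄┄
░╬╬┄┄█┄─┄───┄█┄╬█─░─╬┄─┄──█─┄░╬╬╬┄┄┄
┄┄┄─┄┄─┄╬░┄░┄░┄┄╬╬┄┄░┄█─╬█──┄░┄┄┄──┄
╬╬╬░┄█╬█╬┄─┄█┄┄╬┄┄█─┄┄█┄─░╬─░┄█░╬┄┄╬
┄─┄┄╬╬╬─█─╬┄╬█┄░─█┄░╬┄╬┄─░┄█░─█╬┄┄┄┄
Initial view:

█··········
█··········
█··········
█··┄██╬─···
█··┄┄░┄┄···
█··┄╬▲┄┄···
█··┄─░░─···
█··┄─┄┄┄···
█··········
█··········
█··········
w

██·········
██·········
██·········
██·┄┄██╬─··
██·█┄┄░┄┄··
██·┄┄▲╬┄┄··
██·┄┄─░░─··
██·┄┄─┄┄┄··
██·········
██·········
██·········

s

██·········
██·········
██·┄┄██╬─··
██·█┄┄░┄┄··
██·┄┄╬╬┄┄··
██·┄┄▲░░─··
██·┄┄─┄┄┄··
██·░╬┄─┄···
██·········
██·········
██·········

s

██·········
██·┄┄██╬─··
██·█┄┄░┄┄··
██·┄┄╬╬┄┄··
██·┄┄─░░─··
██·┄┄▲┄┄┄··
██·░╬┄─┄···
██·┄─░░░···
██·········
██·········
██·········

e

█··········
█·┄┄██╬─···
█·█┄┄░┄┄···
█·┄┄╬╬┄┄···
█·┄┄─░░─···
█·┄┄─▲┄┄···
█·░╬┄─┄░···
█·┄─░░░╬···
█··········
█··········
█··········

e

···········
·┄┄██╬─····
·█┄┄░┄┄····
·┄┄╬╬┄┄─···
·┄┄─░░─┄···
·┄┄─┄▲┄┄···
·░╬┄─┄░┄···
·┄─░░░╬─···
···········
···········
···········

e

···········
┄┄██╬─·····
█┄┄░┄┄·····
┄┄╬╬┄┄─┄···
┄┄─░░─┄╬···
┄┄─┄┄▲┄░···
░╬┄─┄░┄┄···
┄─░░░╬─█···
···········
···········
···········

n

···········
···········
┄┄██╬─·····
█┄┄░┄┄░┄···
┄┄╬╬┄┄─┄···
┄┄─░░▲┄╬···
┄┄─┄┄┄┄░···
░╬┄─┄░┄┄···
┄─░░░╬─█···
···········
···········

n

···········
···········
···········
┄┄██╬─╬┄···
█┄┄░┄┄░┄···
┄┄╬╬┄▲─┄···
┄┄─░░─┄╬···
┄┄─┄┄┄┄░···
░╬┄─┄░┄┄···
┄─░░░╬─█···
···········

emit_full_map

┄┄██╬─╬┄
█┄┄░┄┄░┄
┄┄╬╬┄▲─┄
┄┄─░░─┄╬
┄┄─┄┄┄┄░
░╬┄─┄░┄┄
┄─░░░╬─█

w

···········
···········
···········
·┄┄██╬─╬┄··
·█┄┄░┄┄░┄··
·┄┄╬╬▲┄─┄··
·┄┄─░░─┄╬··
·┄┄─┄┄┄┄░··
·░╬┄─┄░┄┄··
·┄─░░░╬─█··
···········

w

█··········
█··········
█··········
█·┄┄██╬─╬┄·
█·█┄┄░┄┄░┄·
█·┄┄╬▲┄┄─┄·
█·┄┄─░░─┄╬·
█·┄┄─┄┄┄┄░·
█·░╬┄─┄░┄┄·
█·┄─░░░╬─█·
█··········

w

██·········
██·········
██·········
██·┄┄██╬─╬┄
██·█┄┄░┄┄░┄
██·┄┄▲╬┄┄─┄
██·┄┄─░░─┄╬
██·┄┄─┄┄┄┄░
██·░╬┄─┄░┄┄
██·┄─░░░╬─█
██·········

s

██·········
██·········
██·┄┄██╬─╬┄
██·█┄┄░┄┄░┄
██·┄┄╬╬┄┄─┄
██·┄┄▲░░─┄╬
██·┄┄─┄┄┄┄░
██·░╬┄─┄░┄┄
██·┄─░░░╬─█
██·········
██·········

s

██·········
██·┄┄██╬─╬┄
██·█┄┄░┄┄░┄
██·┄┄╬╬┄┄─┄
██·┄┄─░░─┄╬
██·┄┄▲┄┄┄┄░
██·░╬┄─┄░┄┄
██·┄─░░░╬─█
██·········
██·········
██·········

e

█··········
█·┄┄██╬─╬┄·
█·█┄┄░┄┄░┄·
█·┄┄╬╬┄┄─┄·
█·┄┄─░░─┄╬·
█·┄┄─▲┄┄┄░·
█·░╬┄─┄░┄┄·
█·┄─░░░╬─█·
█··········
█··········
█··········

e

···········
·┄┄██╬─╬┄··
·█┄┄░┄┄░┄··
·┄┄╬╬┄┄─┄··
·┄┄─░░─┄╬··
·┄┄─┄▲┄┄░··
·░╬┄─┄░┄┄··
·┄─░░░╬─█··
···········
···········
···········

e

···········
┄┄██╬─╬┄···
█┄┄░┄┄░┄···
┄┄╬╬┄┄─┄···
┄┄─░░─┄╬···
┄┄─┄┄▲┄░···
░╬┄─┄░┄┄···
┄─░░░╬─█···
···········
···········
···········

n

···········
···········
┄┄██╬─╬┄···
█┄┄░┄┄░┄···
┄┄╬╬┄┄─┄···
┄┄─░░▲┄╬···
┄┄─┄┄┄┄░···
░╬┄─┄░┄┄···
┄─░░░╬─█···
···········
···········

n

···········
···········
···········
┄┄██╬─╬┄···
█┄┄░┄┄░┄···
┄┄╬╬┄▲─┄···
┄┄─░░─┄╬···
┄┄─┄┄┄┄░···
░╬┄─┄░┄┄···
┄─░░░╬─█···
···········

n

···········
···········
···········
···┄┄┄░┄···
┄┄██╬─╬┄···
█┄┄░┄▲░┄···
┄┄╬╬┄┄─┄···
┄┄─░░─┄╬···
┄┄─┄┄┄┄░···
░╬┄─┄░┄┄···
┄─░░░╬─█···

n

···········
···········
···········
···╬┄┄╬┄···
···┄┄┄░┄···
┄┄██╬▲╬┄···
█┄┄░┄┄░┄···
┄┄╬╬┄┄─┄···
┄┄─░░─┄╬···
┄┄─┄┄┄┄░···
░╬┄─┄░┄┄···

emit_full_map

···╬┄┄╬┄
···┄┄┄░┄
┄┄██╬▲╬┄
█┄┄░┄┄░┄
┄┄╬╬┄┄─┄
┄┄─░░─┄╬
┄┄─┄┄┄┄░
░╬┄─┄░┄┄
┄─░░░╬─█

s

···········
···········
···╬┄┄╬┄···
···┄┄┄░┄···
┄┄██╬─╬┄···
█┄┄░┄▲░┄···
┄┄╬╬┄┄─┄···
┄┄─░░─┄╬···
┄┄─┄┄┄┄░···
░╬┄─┄░┄┄···
┄─░░░╬─█···

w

···········
···········
····╬┄┄╬┄··
···─┄┄┄░┄··
·┄┄██╬─╬┄··
·█┄┄░▲┄░┄··
·┄┄╬╬┄┄─┄··
·┄┄─░░─┄╬··
·┄┄─┄┄┄┄░··
·░╬┄─┄░┄┄··
·┄─░░░╬─█··

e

···········
···········
···╬┄┄╬┄···
··─┄┄┄░┄···
┄┄██╬─╬┄···
█┄┄░┄▲░┄···
┄┄╬╬┄┄─┄···
┄┄─░░─┄╬···
┄┄─┄┄┄┄░···
░╬┄─┄░┄┄···
┄─░░░╬─█···

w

···········
···········
····╬┄┄╬┄··
···─┄┄┄░┄··
·┄┄██╬─╬┄··
·█┄┄░▲┄░┄··
·┄┄╬╬┄┄─┄··
·┄┄─░░─┄╬··
·┄┄─┄┄┄┄░··
·░╬┄─┄░┄┄··
·┄─░░░╬─█··

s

···········
····╬┄┄╬┄··
···─┄┄┄░┄··
·┄┄██╬─╬┄··
·█┄┄░┄┄░┄··
·┄┄╬╬▲┄─┄··
·┄┄─░░─┄╬··
·┄┄─┄┄┄┄░··
·░╬┄─┄░┄┄··
·┄─░░░╬─█··
···········


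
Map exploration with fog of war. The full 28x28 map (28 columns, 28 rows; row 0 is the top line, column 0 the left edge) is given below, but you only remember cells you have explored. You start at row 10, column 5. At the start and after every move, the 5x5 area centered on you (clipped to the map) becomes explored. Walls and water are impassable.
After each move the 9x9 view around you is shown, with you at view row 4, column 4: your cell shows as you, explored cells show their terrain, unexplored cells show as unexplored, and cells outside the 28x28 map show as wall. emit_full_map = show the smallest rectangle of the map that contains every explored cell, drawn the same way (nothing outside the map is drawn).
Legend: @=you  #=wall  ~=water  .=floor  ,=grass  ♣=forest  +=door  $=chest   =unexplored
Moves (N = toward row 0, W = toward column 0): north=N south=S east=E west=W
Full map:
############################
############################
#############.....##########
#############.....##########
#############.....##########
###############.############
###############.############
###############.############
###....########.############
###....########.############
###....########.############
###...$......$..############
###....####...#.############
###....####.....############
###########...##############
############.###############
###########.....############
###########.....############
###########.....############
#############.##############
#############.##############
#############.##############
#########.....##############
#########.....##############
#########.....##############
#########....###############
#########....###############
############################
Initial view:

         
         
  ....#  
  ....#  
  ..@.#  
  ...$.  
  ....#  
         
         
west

         
         
  #....# 
  #....# 
  #.@..# 
  #...$. 
  #....# 
         
         

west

#        
#        
# ##....#
# ##....#
# ##@...#
# ##...$.
# ##....#
#        
#        

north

#        
#        
# #####  
# ##....#
# ##@...#
# ##....#
# ##...$.
# ##....#
#        

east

         
         
 ######  
 ##....# 
 ##.@..# 
 ##....# 
 ##...$. 
 ##....# 
         

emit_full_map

###### 
##....#
##.@..#
##....#
##...$.
##....#

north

         
         
  #####  
 ######  
 ##.@..# 
 ##....# 
 ##....# 
 ##...$. 
 ##....# 

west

#        
#        
# ###### 
# ###### 
# ##@...#
# ##....#
# ##....#
# ##...$.
# ##....#

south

#        
# ###### 
# ###### 
# ##....#
# ##@...#
# ##....#
# ##...$.
# ##....#
#        

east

         
 ######  
 ######  
 ##....# 
 ##.@..# 
 ##....# 
 ##...$. 
 ##....# 
         

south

 ######  
 ######  
 ##....# 
 ##....# 
 ##.@..# 
 ##...$. 
 ##....# 
         
         

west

# ###### 
# ###### 
# ##....#
# ##....#
# ##@...#
# ##...$.
# ##....#
#        
#        

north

#        
# ###### 
# ###### 
# ##....#
# ##@...#
# ##....#
# ##...$.
# ##....#
#        

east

         
 ######  
 ######  
 ##....# 
 ##.@..# 
 ##....# 
 ##...$. 
 ##....# 
         

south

 ######  
 ######  
 ##....# 
 ##....# 
 ##.@..# 
 ##...$. 
 ##....# 
         
         

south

 ######  
 ##....# 
 ##....# 
 ##....# 
 ##.@.$. 
 ##....# 
  #....  
         
         

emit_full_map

###### 
###### 
##....#
##....#
##....#
##.@.$.
##....#
 #.... 

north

 ######  
 ######  
 ##....# 
 ##....# 
 ##.@..# 
 ##...$. 
 ##....# 
  #....  
         

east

######   
######   
##....#  
##....#  
##..@.#  
##...$.  
##....#  
 #....   
         

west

 ######  
 ######  
 ##....# 
 ##....# 
 ##.@..# 
 ##...$. 
 ##....# 
  #....  
         

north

         
 ######  
 ######  
 ##....# 
 ##.@..# 
 ##....# 
 ##...$. 
 ##....# 
  #....  

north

         
         
 ######  
 ######  
 ##.@..# 
 ##....# 
 ##....# 
 ##...$. 
 ##....# 

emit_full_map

###### 
###### 
##.@..#
##....#
##....#
##...$.
##....#
 #.... 

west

#        
#        
# ###### 
# ###### 
# ##@...#
# ##....#
# ##....#
# ##...$.
# ##....#

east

         
         
 ######  
 ######  
 ##.@..# 
 ##....# 
 ##....# 
 ##...$. 
 ##....# 

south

         
 ######  
 ######  
 ##....# 
 ##.@..# 
 ##....# 
 ##...$. 
 ##....# 
  #....  

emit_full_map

###### 
###### 
##....#
##.@..#
##....#
##...$.
##....#
 #.... 


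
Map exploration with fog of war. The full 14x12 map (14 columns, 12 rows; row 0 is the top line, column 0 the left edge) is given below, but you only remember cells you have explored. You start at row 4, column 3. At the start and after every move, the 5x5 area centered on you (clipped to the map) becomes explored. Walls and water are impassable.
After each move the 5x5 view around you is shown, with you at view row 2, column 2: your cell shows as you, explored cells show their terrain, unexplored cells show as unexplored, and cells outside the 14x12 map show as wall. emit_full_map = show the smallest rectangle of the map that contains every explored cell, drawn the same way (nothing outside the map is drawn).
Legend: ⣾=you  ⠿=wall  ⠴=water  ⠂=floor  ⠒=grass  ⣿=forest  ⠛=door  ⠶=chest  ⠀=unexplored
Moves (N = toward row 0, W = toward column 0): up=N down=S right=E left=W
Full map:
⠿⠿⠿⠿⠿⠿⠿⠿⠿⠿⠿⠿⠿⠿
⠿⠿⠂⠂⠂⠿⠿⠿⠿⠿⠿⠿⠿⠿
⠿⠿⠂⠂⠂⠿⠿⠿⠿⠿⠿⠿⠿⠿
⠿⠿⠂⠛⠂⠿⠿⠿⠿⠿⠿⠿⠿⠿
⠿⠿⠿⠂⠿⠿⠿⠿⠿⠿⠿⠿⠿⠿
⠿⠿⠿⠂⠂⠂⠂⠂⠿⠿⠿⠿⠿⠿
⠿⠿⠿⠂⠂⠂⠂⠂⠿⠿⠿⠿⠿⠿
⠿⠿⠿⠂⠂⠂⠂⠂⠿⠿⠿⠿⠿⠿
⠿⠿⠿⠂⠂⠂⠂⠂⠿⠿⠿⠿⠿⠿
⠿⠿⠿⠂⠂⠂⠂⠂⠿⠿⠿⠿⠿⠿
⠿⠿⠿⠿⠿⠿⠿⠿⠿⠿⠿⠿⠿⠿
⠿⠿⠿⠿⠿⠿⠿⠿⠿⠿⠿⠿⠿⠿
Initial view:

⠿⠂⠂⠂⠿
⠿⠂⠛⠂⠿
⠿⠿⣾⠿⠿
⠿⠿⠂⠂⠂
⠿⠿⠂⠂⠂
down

⠿⠂⠛⠂⠿
⠿⠿⠂⠿⠿
⠿⠿⣾⠂⠂
⠿⠿⠂⠂⠂
⠿⠿⠂⠂⠂

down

⠿⠿⠂⠿⠿
⠿⠿⠂⠂⠂
⠿⠿⣾⠂⠂
⠿⠿⠂⠂⠂
⠿⠿⠂⠂⠂

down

⠿⠿⠂⠂⠂
⠿⠿⠂⠂⠂
⠿⠿⣾⠂⠂
⠿⠿⠂⠂⠂
⠿⠿⠂⠂⠂

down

⠿⠿⠂⠂⠂
⠿⠿⠂⠂⠂
⠿⠿⣾⠂⠂
⠿⠿⠂⠂⠂
⠿⠿⠿⠿⠿

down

⠿⠿⠂⠂⠂
⠿⠿⠂⠂⠂
⠿⠿⣾⠂⠂
⠿⠿⠿⠿⠿
⠿⠿⠿⠿⠿

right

⠿⠂⠂⠂⠂
⠿⠂⠂⠂⠂
⠿⠂⣾⠂⠂
⠿⠿⠿⠿⠿
⠿⠿⠿⠿⠿

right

⠂⠂⠂⠂⠂
⠂⠂⠂⠂⠂
⠂⠂⣾⠂⠂
⠿⠿⠿⠿⠿
⠿⠿⠿⠿⠿

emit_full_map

⠿⠂⠂⠂⠿⠀⠀
⠿⠂⠛⠂⠿⠀⠀
⠿⠿⠂⠿⠿⠀⠀
⠿⠿⠂⠂⠂⠀⠀
⠿⠿⠂⠂⠂⠀⠀
⠿⠿⠂⠂⠂⠂⠂
⠿⠿⠂⠂⠂⠂⠂
⠿⠿⠂⠂⣾⠂⠂
⠿⠿⠿⠿⠿⠿⠿
⠿⠿⠿⠿⠿⠿⠿

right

⠂⠂⠂⠂⠿
⠂⠂⠂⠂⠿
⠂⠂⣾⠂⠿
⠿⠿⠿⠿⠿
⠿⠿⠿⠿⠿

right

⠂⠂⠂⠿⠿
⠂⠂⠂⠿⠿
⠂⠂⣾⠿⠿
⠿⠿⠿⠿⠿
⠿⠿⠿⠿⠿

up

⠂⠂⠂⠿⠿
⠂⠂⠂⠿⠿
⠂⠂⣾⠿⠿
⠂⠂⠂⠿⠿
⠿⠿⠿⠿⠿

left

⠂⠂⠂⠂⠿
⠂⠂⠂⠂⠿
⠂⠂⣾⠂⠿
⠂⠂⠂⠂⠿
⠿⠿⠿⠿⠿

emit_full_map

⠿⠂⠂⠂⠿⠀⠀⠀⠀
⠿⠂⠛⠂⠿⠀⠀⠀⠀
⠿⠿⠂⠿⠿⠀⠀⠀⠀
⠿⠿⠂⠂⠂⠀⠀⠀⠀
⠿⠿⠂⠂⠂⠂⠂⠿⠿
⠿⠿⠂⠂⠂⠂⠂⠿⠿
⠿⠿⠂⠂⠂⣾⠂⠿⠿
⠿⠿⠂⠂⠂⠂⠂⠿⠿
⠿⠿⠿⠿⠿⠿⠿⠿⠿
⠿⠿⠿⠿⠿⠿⠿⠿⠿

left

⠂⠂⠂⠂⠂
⠂⠂⠂⠂⠂
⠂⠂⣾⠂⠂
⠂⠂⠂⠂⠂
⠿⠿⠿⠿⠿

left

⠿⠂⠂⠂⠂
⠿⠂⠂⠂⠂
⠿⠂⣾⠂⠂
⠿⠂⠂⠂⠂
⠿⠿⠿⠿⠿

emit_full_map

⠿⠂⠂⠂⠿⠀⠀⠀⠀
⠿⠂⠛⠂⠿⠀⠀⠀⠀
⠿⠿⠂⠿⠿⠀⠀⠀⠀
⠿⠿⠂⠂⠂⠀⠀⠀⠀
⠿⠿⠂⠂⠂⠂⠂⠿⠿
⠿⠿⠂⠂⠂⠂⠂⠿⠿
⠿⠿⠂⣾⠂⠂⠂⠿⠿
⠿⠿⠂⠂⠂⠂⠂⠿⠿
⠿⠿⠿⠿⠿⠿⠿⠿⠿
⠿⠿⠿⠿⠿⠿⠿⠿⠿


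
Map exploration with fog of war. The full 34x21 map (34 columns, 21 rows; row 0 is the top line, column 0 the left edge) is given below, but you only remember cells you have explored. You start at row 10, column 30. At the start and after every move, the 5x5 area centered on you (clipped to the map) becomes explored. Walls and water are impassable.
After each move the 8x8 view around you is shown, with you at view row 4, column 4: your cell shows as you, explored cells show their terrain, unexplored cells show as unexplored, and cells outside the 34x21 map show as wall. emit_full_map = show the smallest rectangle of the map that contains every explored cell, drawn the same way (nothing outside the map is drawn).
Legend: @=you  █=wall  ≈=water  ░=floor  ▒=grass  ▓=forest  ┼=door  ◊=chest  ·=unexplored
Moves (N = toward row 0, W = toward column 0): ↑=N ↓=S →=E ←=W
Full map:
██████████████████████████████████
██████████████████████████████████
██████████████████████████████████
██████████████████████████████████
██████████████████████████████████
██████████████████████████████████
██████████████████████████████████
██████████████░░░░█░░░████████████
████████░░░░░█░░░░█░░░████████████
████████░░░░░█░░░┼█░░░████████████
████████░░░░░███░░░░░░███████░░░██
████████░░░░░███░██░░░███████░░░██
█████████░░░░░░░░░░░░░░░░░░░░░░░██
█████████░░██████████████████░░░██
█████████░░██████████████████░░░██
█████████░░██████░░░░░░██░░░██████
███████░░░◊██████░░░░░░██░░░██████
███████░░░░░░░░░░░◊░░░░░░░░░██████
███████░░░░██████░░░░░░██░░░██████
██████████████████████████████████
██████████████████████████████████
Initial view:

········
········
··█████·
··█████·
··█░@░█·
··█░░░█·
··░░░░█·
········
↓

········
··█████·
··█████·
··█░░░█·
··█░@░█·
··░░░░█·
··█░░░█·
········

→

·······█
·█████·█
·███████
·█░░░███
·█░░@███
·░░░░███
·█░░░███
·······█

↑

·······█
·······█
·███████
·███████
·█░░@███
·█░░░███
·░░░░███
·█░░░███

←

········
········
··██████
··██████
··█░@░██
··█░░░██
··░░░░██
··█░░░██

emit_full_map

██████
██████
█░@░██
█░░░██
░░░░██
█░░░██

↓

········
··██████
··██████
··█░░░██
··█░@░██
··░░░░██
··█░░░██
········

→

·······█
·███████
·███████
·█░░░███
·█░░@███
·░░░░███
·█░░░███
·······█

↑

·······█
·······█
·███████
·███████
·█░░@███
·█░░░███
·░░░░███
·█░░░███

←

········
········
··██████
··██████
··█░@░██
··█░░░██
··░░░░██
··█░░░██

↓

········
··██████
··██████
··█░░░██
··█░@░██
··░░░░██
··█░░░██
········

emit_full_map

██████
██████
█░░░██
█░@░██
░░░░██
█░░░██

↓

··██████
··██████
··█░░░██
··█░░░██
··░░@░██
··█░░░██
··█░░░█·
········

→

·███████
·███████
·█░░░███
·█░░░███
·░░░@███
·█░░░███
·█░░░███
·······█

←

··██████
··██████
··█░░░██
··█░░░██
··░░@░██
··█░░░██
··█░░░██
········

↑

········
··██████
··██████
··█░░░██
··█░@░██
··░░░░██
··█░░░██
··█░░░██

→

·······█
·███████
·███████
·█░░░███
·█░░@███
·░░░░███
·█░░░███
·█░░░███
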